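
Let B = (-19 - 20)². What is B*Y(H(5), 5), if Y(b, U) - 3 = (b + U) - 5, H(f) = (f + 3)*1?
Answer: 16731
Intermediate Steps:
H(f) = 3 + f (H(f) = (3 + f)*1 = 3 + f)
Y(b, U) = -2 + U + b (Y(b, U) = 3 + ((b + U) - 5) = 3 + ((U + b) - 5) = 3 + (-5 + U + b) = -2 + U + b)
B = 1521 (B = (-39)² = 1521)
B*Y(H(5), 5) = 1521*(-2 + 5 + (3 + 5)) = 1521*(-2 + 5 + 8) = 1521*11 = 16731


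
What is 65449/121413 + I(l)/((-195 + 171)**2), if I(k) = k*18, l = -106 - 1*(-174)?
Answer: 2587613/971304 ≈ 2.6641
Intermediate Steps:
l = 68 (l = -106 + 174 = 68)
I(k) = 18*k
65449/121413 + I(l)/((-195 + 171)**2) = 65449/121413 + (18*68)/((-195 + 171)**2) = 65449*(1/121413) + 1224/((-24)**2) = 65449/121413 + 1224/576 = 65449/121413 + 1224*(1/576) = 65449/121413 + 17/8 = 2587613/971304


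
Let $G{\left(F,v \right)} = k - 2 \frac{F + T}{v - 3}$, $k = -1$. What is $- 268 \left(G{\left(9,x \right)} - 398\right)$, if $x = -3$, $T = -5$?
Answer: $\frac{319724}{3} \approx 1.0657 \cdot 10^{5}$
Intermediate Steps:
$G{\left(F,v \right)} = -1 - \frac{2 \left(-5 + F\right)}{-3 + v}$ ($G{\left(F,v \right)} = -1 - 2 \frac{F - 5}{v - 3} = -1 - 2 \frac{-5 + F}{-3 + v} = -1 - \frac{2 \left(-5 + F\right)}{-3 + v}$)
$- 268 \left(G{\left(9,x \right)} - 398\right) = - 268 \left(\frac{13 - -3 - 18}{-3 - 3} - 398\right) = - 268 \left(\frac{13 + 3 - 18}{-6} - 398\right) = - 268 \left(\left(- \frac{1}{6}\right) \left(-2\right) - 398\right) = - 268 \left(\frac{1}{3} - 398\right) = \left(-268\right) \left(- \frac{1193}{3}\right) = \frac{319724}{3}$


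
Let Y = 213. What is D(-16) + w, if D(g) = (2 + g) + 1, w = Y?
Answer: 200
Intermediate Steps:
w = 213
D(g) = 3 + g
D(-16) + w = (3 - 16) + 213 = -13 + 213 = 200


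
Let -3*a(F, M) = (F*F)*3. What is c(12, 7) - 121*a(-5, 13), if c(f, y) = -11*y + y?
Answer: 2955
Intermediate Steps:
a(F, M) = -F² (a(F, M) = -F*F*3/3 = -F²*3/3 = -F²)
c(f, y) = -10*y
c(12, 7) - 121*a(-5, 13) = -10*7 - (-121)*(-5)² = -70 - (-121)*25 = -70 - 121*(-25) = -70 + 3025 = 2955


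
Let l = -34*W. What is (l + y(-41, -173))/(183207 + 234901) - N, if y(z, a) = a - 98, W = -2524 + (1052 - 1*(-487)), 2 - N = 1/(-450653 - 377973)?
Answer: -332692305115/173227579804 ≈ -1.9206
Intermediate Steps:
N = 1657253/828626 (N = 2 - 1/(-450653 - 377973) = 2 - 1/(-828626) = 2 - 1*(-1/828626) = 2 + 1/828626 = 1657253/828626 ≈ 2.0000)
W = -985 (W = -2524 + (1052 + 487) = -2524 + 1539 = -985)
l = 33490 (l = -34*(-985) = 33490)
y(z, a) = -98 + a
(l + y(-41, -173))/(183207 + 234901) - N = (33490 + (-98 - 173))/(183207 + 234901) - 1*1657253/828626 = (33490 - 271)/418108 - 1657253/828626 = 33219*(1/418108) - 1657253/828626 = 33219/418108 - 1657253/828626 = -332692305115/173227579804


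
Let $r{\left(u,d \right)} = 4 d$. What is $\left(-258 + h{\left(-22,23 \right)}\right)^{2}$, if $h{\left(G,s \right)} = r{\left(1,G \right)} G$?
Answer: $2815684$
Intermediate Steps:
$h{\left(G,s \right)} = 4 G^{2}$ ($h{\left(G,s \right)} = 4 G G = 4 G^{2}$)
$\left(-258 + h{\left(-22,23 \right)}\right)^{2} = \left(-258 + 4 \left(-22\right)^{2}\right)^{2} = \left(-258 + 4 \cdot 484\right)^{2} = \left(-258 + 1936\right)^{2} = 1678^{2} = 2815684$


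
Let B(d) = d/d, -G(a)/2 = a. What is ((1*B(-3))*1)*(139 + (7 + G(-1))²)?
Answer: 220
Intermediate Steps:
G(a) = -2*a
B(d) = 1
((1*B(-3))*1)*(139 + (7 + G(-1))²) = ((1*1)*1)*(139 + (7 - 2*(-1))²) = (1*1)*(139 + (7 + 2)²) = 1*(139 + 9²) = 1*(139 + 81) = 1*220 = 220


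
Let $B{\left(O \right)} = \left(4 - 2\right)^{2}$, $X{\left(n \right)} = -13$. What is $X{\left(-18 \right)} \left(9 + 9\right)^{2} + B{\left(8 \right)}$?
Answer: $-4208$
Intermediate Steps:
$B{\left(O \right)} = 4$ ($B{\left(O \right)} = 2^{2} = 4$)
$X{\left(-18 \right)} \left(9 + 9\right)^{2} + B{\left(8 \right)} = - 13 \left(9 + 9\right)^{2} + 4 = - 13 \cdot 18^{2} + 4 = \left(-13\right) 324 + 4 = -4212 + 4 = -4208$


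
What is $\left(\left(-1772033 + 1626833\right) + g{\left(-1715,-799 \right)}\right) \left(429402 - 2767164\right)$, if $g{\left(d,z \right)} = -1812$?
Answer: $343679067144$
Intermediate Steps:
$\left(\left(-1772033 + 1626833\right) + g{\left(-1715,-799 \right)}\right) \left(429402 - 2767164\right) = \left(\left(-1772033 + 1626833\right) - 1812\right) \left(429402 - 2767164\right) = \left(-145200 - 1812\right) \left(-2337762\right) = \left(-147012\right) \left(-2337762\right) = 343679067144$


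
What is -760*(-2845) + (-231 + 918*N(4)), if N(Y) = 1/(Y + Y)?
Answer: 8648335/4 ≈ 2.1621e+6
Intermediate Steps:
N(Y) = 1/(2*Y)
-760*(-2845) + (-231 + 918*N(4)) = -760*(-2845) + (-231 + 918*((½)/4)) = 2162200 + (-231 + 918*((½)*(¼))) = 2162200 + (-231 + 918*(⅛)) = 2162200 + (-231 + 459/4) = 2162200 - 465/4 = 8648335/4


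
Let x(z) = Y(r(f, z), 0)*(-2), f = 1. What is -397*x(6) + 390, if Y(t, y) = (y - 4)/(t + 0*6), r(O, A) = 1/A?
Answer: -18666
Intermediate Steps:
Y(t, y) = (-4 + y)/t (Y(t, y) = (-4 + y)/(t + 0) = (-4 + y)/t)
x(z) = 8*z (x(z) = ((-4 + 0)/(1/z))*(-2) = (z*(-4))*(-2) = -4*z*(-2) = 8*z)
-397*x(6) + 390 = -3176*6 + 390 = -397*48 + 390 = -19056 + 390 = -18666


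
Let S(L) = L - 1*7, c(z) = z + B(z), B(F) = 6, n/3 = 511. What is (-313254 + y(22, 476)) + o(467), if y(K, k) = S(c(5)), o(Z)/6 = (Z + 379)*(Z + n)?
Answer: 9838750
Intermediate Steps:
n = 1533 (n = 3*511 = 1533)
o(Z) = 6*(379 + Z)*(1533 + Z) (o(Z) = 6*((Z + 379)*(Z + 1533)) = 6*((379 + Z)*(1533 + Z)) = 6*(379 + Z)*(1533 + Z))
c(z) = 6 + z (c(z) = z + 6 = 6 + z)
S(L) = -7 + L (S(L) = L - 7 = -7 + L)
y(K, k) = 4 (y(K, k) = -7 + (6 + 5) = -7 + 11 = 4)
(-313254 + y(22, 476)) + o(467) = (-313254 + 4) + (3486042 + 6*467² + 11472*467) = -313250 + (3486042 + 6*218089 + 5357424) = -313250 + (3486042 + 1308534 + 5357424) = -313250 + 10152000 = 9838750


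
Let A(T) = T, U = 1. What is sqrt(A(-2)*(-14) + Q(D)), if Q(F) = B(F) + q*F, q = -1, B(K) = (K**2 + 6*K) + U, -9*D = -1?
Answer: sqrt(2395)/9 ≈ 5.4376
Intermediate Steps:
D = 1/9 (D = -1/9*(-1) = 1/9 ≈ 0.11111)
B(K) = 1 + K**2 + 6*K (B(K) = (K**2 + 6*K) + 1 = 1 + K**2 + 6*K)
Q(F) = 1 + F**2 + 5*F (Q(F) = (1 + F**2 + 6*F) - F = 1 + F**2 + 5*F)
sqrt(A(-2)*(-14) + Q(D)) = sqrt(-2*(-14) + (1 + (1/9)**2 + 5*(1/9))) = sqrt(28 + (1 + 1/81 + 5/9)) = sqrt(28 + 127/81) = sqrt(2395/81) = sqrt(2395)/9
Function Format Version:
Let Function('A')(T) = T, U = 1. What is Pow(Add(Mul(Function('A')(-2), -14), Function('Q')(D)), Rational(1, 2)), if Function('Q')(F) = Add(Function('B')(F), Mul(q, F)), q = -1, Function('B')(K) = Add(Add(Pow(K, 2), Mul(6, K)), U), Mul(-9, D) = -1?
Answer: Mul(Rational(1, 9), Pow(2395, Rational(1, 2))) ≈ 5.4376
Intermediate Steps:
D = Rational(1, 9) (D = Mul(Rational(-1, 9), -1) = Rational(1, 9) ≈ 0.11111)
Function('B')(K) = Add(1, Pow(K, 2), Mul(6, K)) (Function('B')(K) = Add(Add(Pow(K, 2), Mul(6, K)), 1) = Add(1, Pow(K, 2), Mul(6, K)))
Function('Q')(F) = Add(1, Pow(F, 2), Mul(5, F)) (Function('Q')(F) = Add(Add(1, Pow(F, 2), Mul(6, F)), Mul(-1, F)) = Add(1, Pow(F, 2), Mul(5, F)))
Pow(Add(Mul(Function('A')(-2), -14), Function('Q')(D)), Rational(1, 2)) = Pow(Add(Mul(-2, -14), Add(1, Pow(Rational(1, 9), 2), Mul(5, Rational(1, 9)))), Rational(1, 2)) = Pow(Add(28, Add(1, Rational(1, 81), Rational(5, 9))), Rational(1, 2)) = Pow(Add(28, Rational(127, 81)), Rational(1, 2)) = Pow(Rational(2395, 81), Rational(1, 2)) = Mul(Rational(1, 9), Pow(2395, Rational(1, 2)))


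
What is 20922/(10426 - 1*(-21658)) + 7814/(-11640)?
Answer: -896537/46682220 ≈ -0.019205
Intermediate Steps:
20922/(10426 - 1*(-21658)) + 7814/(-11640) = 20922/(10426 + 21658) + 7814*(-1/11640) = 20922/32084 - 3907/5820 = 20922*(1/32084) - 3907/5820 = 10461/16042 - 3907/5820 = -896537/46682220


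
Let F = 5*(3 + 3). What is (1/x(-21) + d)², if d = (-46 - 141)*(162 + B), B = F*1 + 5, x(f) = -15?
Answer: 305351287396/225 ≈ 1.3571e+9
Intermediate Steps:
F = 30 (F = 5*6 = 30)
B = 35 (B = 30*1 + 5 = 30 + 5 = 35)
d = -36839 (d = (-46 - 141)*(162 + 35) = -187*197 = -36839)
(1/x(-21) + d)² = (1/(-15) - 36839)² = (-1/15 - 36839)² = (-552586/15)² = 305351287396/225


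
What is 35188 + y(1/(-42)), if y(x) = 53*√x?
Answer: 35188 + 53*I*√42/42 ≈ 35188.0 + 8.1781*I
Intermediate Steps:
35188 + y(1/(-42)) = 35188 + 53*√(1/(-42)) = 35188 + 53*√(-1/42) = 35188 + 53*(I*√42/42) = 35188 + 53*I*√42/42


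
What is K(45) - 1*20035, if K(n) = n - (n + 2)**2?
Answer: -22199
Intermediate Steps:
K(n) = n - (2 + n)**2
K(45) - 1*20035 = (45 - (2 + 45)**2) - 1*20035 = (45 - 1*47**2) - 20035 = (45 - 1*2209) - 20035 = (45 - 2209) - 20035 = -2164 - 20035 = -22199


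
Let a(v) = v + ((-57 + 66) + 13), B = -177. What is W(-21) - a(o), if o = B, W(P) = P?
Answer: 134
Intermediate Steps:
o = -177
a(v) = 22 + v (a(v) = v + (9 + 13) = v + 22 = 22 + v)
W(-21) - a(o) = -21 - (22 - 177) = -21 - 1*(-155) = -21 + 155 = 134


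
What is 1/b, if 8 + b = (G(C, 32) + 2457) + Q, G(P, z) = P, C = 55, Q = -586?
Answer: 1/1918 ≈ 0.00052138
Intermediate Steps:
b = 1918 (b = -8 + ((55 + 2457) - 586) = -8 + (2512 - 586) = -8 + 1926 = 1918)
1/b = 1/1918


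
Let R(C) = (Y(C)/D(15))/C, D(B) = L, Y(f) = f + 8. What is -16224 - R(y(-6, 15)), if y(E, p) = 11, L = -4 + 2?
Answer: -356909/22 ≈ -16223.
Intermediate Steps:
L = -2
Y(f) = 8 + f
D(B) = -2
R(C) = (-4 - C/2)/C (R(C) = ((8 + C)/(-2))/C = ((8 + C)*(-1/2))/C = (-4 - C/2)/C)
-16224 - R(y(-6, 15)) = -16224 - (-8 - 1*11)/(2*11) = -16224 - (-8 - 11)/(2*11) = -16224 - (-19)/(2*11) = -16224 - 1*(-19/22) = -16224 + 19/22 = -356909/22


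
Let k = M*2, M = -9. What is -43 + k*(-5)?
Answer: 47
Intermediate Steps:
k = -18 (k = -9*2 = -18)
-43 + k*(-5) = -43 - 18*(-5) = -43 + 90 = 47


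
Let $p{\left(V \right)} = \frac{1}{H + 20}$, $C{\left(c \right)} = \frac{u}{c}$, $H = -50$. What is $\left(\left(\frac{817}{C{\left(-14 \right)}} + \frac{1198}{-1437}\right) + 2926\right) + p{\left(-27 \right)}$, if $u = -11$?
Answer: $\frac{208913277}{52690} \approx 3964.9$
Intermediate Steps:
$C{\left(c \right)} = - \frac{11}{c}$
$p{\left(V \right)} = - \frac{1}{30}$ ($p{\left(V \right)} = \frac{1}{-50 + 20} = \frac{1}{-30} = - \frac{1}{30}$)
$\left(\left(\frac{817}{C{\left(-14 \right)}} + \frac{1198}{-1437}\right) + 2926\right) + p{\left(-27 \right)} = \left(\left(\frac{817}{\left(-11\right) \frac{1}{-14}} + \frac{1198}{-1437}\right) + 2926\right) - \frac{1}{30} = \left(\left(\frac{817}{\left(-11\right) \left(- \frac{1}{14}\right)} + 1198 \left(- \frac{1}{1437}\right)\right) + 2926\right) - \frac{1}{30} = \left(\left(\frac{817}{\frac{11}{14}} - \frac{1198}{1437}\right) + 2926\right) - \frac{1}{30} = \left(\left(817 \cdot \frac{14}{11} - \frac{1198}{1437}\right) + 2926\right) - \frac{1}{30} = \left(\left(\frac{11438}{11} - \frac{1198}{1437}\right) + 2926\right) - \frac{1}{30} = \left(\frac{16423228}{15807} + 2926\right) - \frac{1}{30} = \frac{62674510}{15807} - \frac{1}{30} = \frac{208913277}{52690}$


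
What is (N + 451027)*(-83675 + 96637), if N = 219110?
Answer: 8686315794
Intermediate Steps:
(N + 451027)*(-83675 + 96637) = (219110 + 451027)*(-83675 + 96637) = 670137*12962 = 8686315794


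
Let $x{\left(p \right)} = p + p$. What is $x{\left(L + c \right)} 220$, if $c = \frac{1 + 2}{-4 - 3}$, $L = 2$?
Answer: $\frac{4840}{7} \approx 691.43$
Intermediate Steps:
$c = - \frac{3}{7}$ ($c = \frac{3}{-7} = 3 \left(- \frac{1}{7}\right) = - \frac{3}{7} \approx -0.42857$)
$x{\left(p \right)} = 2 p$
$x{\left(L + c \right)} 220 = 2 \left(2 - \frac{3}{7}\right) 220 = 2 \cdot \frac{11}{7} \cdot 220 = \frac{22}{7} \cdot 220 = \frac{4840}{7}$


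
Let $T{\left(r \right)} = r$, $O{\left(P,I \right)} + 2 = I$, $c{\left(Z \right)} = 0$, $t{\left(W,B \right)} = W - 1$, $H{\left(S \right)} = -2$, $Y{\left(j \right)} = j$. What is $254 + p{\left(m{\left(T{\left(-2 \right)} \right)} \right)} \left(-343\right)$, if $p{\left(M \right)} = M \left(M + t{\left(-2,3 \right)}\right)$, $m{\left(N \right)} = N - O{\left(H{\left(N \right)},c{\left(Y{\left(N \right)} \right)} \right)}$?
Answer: $254$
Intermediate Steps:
$t{\left(W,B \right)} = -1 + W$ ($t{\left(W,B \right)} = W - 1 = -1 + W$)
$O{\left(P,I \right)} = -2 + I$
$m{\left(N \right)} = 2 + N$ ($m{\left(N \right)} = N - \left(-2 + 0\right) = N - -2 = N + 2 = 2 + N$)
$p{\left(M \right)} = M \left(-3 + M\right)$ ($p{\left(M \right)} = M \left(M - 3\right) = M \left(-3 + M\right)$)
$254 + p{\left(m{\left(T{\left(-2 \right)} \right)} \right)} \left(-343\right) = 254 + \left(2 - 2\right) \left(-3 + \left(2 - 2\right)\right) \left(-343\right) = 254 + 0 \left(-3 + 0\right) \left(-343\right) = 254 + 0 \left(-3\right) \left(-343\right) = 254 + 0 \left(-343\right) = 254 + 0 = 254$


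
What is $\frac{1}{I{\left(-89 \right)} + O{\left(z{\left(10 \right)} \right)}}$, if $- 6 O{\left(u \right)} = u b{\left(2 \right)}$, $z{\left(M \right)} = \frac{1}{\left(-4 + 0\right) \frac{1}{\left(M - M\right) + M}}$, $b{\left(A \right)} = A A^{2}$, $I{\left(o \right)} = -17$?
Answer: $- \frac{3}{41} \approx -0.073171$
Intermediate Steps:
$b{\left(A \right)} = A^{3}$
$z{\left(M \right)} = - \frac{M}{4}$ ($z{\left(M \right)} = \frac{1}{\left(-4\right) \frac{1}{0 + M}} = \frac{1}{\left(-4\right) \frac{1}{M}} = - \frac{M}{4}$)
$O{\left(u \right)} = - \frac{4 u}{3}$ ($O{\left(u \right)} = - \frac{u 2^{3}}{6} = - \frac{u 8}{6} = - \frac{8 u}{6} = - \frac{4 u}{3}$)
$\frac{1}{I{\left(-89 \right)} + O{\left(z{\left(10 \right)} \right)}} = \frac{1}{-17 - \frac{4 \left(\left(- \frac{1}{4}\right) 10\right)}{3}} = \frac{1}{-17 - - \frac{10}{3}} = \frac{1}{-17 + \frac{10}{3}} = \frac{1}{- \frac{41}{3}} = - \frac{3}{41}$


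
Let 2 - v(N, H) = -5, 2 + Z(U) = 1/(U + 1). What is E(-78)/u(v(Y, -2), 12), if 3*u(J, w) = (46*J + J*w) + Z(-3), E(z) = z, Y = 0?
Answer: -156/269 ≈ -0.57993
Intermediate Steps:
Z(U) = -2 + 1/(1 + U) (Z(U) = -2 + 1/(U + 1) = -2 + 1/(1 + U))
v(N, H) = 7 (v(N, H) = 2 - 1*(-5) = 2 + 5 = 7)
u(J, w) = -⅚ + 46*J/3 + J*w/3 (u(J, w) = ((46*J + J*w) + (-1 - 2*(-3))/(1 - 3))/3 = ((46*J + J*w) + (-1 + 6)/(-2))/3 = ((46*J + J*w) - ½*5)/3 = ((46*J + J*w) - 5/2)/3 = (-5/2 + 46*J + J*w)/3 = -⅚ + 46*J/3 + J*w/3)
E(-78)/u(v(Y, -2), 12) = -78/(-⅚ + (46/3)*7 + (⅓)*7*12) = -78/(-⅚ + 322/3 + 28) = -78/269/2 = -78*2/269 = -156/269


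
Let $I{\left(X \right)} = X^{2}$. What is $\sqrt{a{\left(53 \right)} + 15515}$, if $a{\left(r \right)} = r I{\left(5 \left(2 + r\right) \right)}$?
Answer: $2 \sqrt{1005910} \approx 2005.9$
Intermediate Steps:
$a{\left(r \right)} = r \left(10 + 5 r\right)^{2}$ ($a{\left(r \right)} = r \left(5 \left(2 + r\right)\right)^{2} = r \left(10 + 5 r\right)^{2}$)
$\sqrt{a{\left(53 \right)} + 15515} = \sqrt{25 \cdot 53 \left(2 + 53\right)^{2} + 15515} = \sqrt{25 \cdot 53 \cdot 55^{2} + 15515} = \sqrt{25 \cdot 53 \cdot 3025 + 15515} = \sqrt{4008125 + 15515} = \sqrt{4023640} = 2 \sqrt{1005910}$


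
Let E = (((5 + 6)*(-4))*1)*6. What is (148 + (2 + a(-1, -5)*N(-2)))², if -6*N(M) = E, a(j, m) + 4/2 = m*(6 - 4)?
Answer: 142884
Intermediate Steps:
a(j, m) = -2 + 2*m (a(j, m) = -2 + m*(6 - 4) = -2 + m*2 = -2 + 2*m)
E = -264 (E = ((11*(-4))*1)*6 = -44*1*6 = -44*6 = -264)
N(M) = 44 (N(M) = -⅙*(-264) = 44)
(148 + (2 + a(-1, -5)*N(-2)))² = (148 + (2 + (-2 + 2*(-5))*44))² = (148 + (2 + (-2 - 10)*44))² = (148 + (2 - 12*44))² = (148 + (2 - 528))² = (148 - 526)² = (-378)² = 142884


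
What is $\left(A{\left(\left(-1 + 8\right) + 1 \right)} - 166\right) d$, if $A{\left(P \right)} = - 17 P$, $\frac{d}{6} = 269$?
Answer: $-487428$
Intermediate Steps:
$d = 1614$ ($d = 6 \cdot 269 = 1614$)
$\left(A{\left(\left(-1 + 8\right) + 1 \right)} - 166\right) d = \left(- 17 \left(\left(-1 + 8\right) + 1\right) - 166\right) 1614 = \left(- 17 \left(7 + 1\right) - 166\right) 1614 = \left(\left(-17\right) 8 - 166\right) 1614 = \left(-136 - 166\right) 1614 = \left(-302\right) 1614 = -487428$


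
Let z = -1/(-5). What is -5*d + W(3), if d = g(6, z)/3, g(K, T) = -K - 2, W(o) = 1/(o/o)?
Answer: 43/3 ≈ 14.333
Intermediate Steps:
z = 1/5 (z = -1*(-1/5) = 1/5 ≈ 0.20000)
W(o) = 1 (W(o) = 1/1 = 1)
g(K, T) = -2 - K
d = -8/3 (d = (-2 - 1*6)/3 = (-2 - 6)*(1/3) = -8*1/3 = -8/3 ≈ -2.6667)
-5*d + W(3) = -5*(-8/3) + 1 = 40/3 + 1 = 43/3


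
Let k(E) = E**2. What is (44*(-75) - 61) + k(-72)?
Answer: 1823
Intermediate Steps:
(44*(-75) - 61) + k(-72) = (44*(-75) - 61) + (-72)**2 = (-3300 - 61) + 5184 = -3361 + 5184 = 1823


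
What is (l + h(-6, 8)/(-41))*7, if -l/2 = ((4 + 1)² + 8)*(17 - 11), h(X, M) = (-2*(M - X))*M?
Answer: -112084/41 ≈ -2733.8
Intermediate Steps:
h(X, M) = M*(-2*M + 2*X) (h(X, M) = (-2*M + 2*X)*M = M*(-2*M + 2*X))
l = -396 (l = -2*((4 + 1)² + 8)*(17 - 11) = -2*(5² + 8)*6 = -2*(25 + 8)*6 = -66*6 = -2*198 = -396)
(l + h(-6, 8)/(-41))*7 = (-396 + (2*8*(-6 - 1*8))/(-41))*7 = (-396 + (2*8*(-6 - 8))*(-1/41))*7 = (-396 + (2*8*(-14))*(-1/41))*7 = (-396 - 224*(-1/41))*7 = (-396 + 224/41)*7 = -16012/41*7 = -112084/41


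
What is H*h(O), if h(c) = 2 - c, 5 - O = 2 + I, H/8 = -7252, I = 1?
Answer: 0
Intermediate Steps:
H = -58016 (H = 8*(-7252) = -58016)
O = 2 (O = 5 - (2 + 1) = 5 - 1*3 = 5 - 3 = 2)
H*h(O) = -58016*(2 - 1*2) = -58016*(2 - 2) = -58016*0 = 0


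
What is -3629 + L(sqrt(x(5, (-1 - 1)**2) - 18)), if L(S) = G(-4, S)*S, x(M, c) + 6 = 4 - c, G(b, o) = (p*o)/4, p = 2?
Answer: -3641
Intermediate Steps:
G(b, o) = o/2 (G(b, o) = (2*o)/4 = (2*o)*(1/4) = o/2)
x(M, c) = -2 - c (x(M, c) = -6 + (4 - c) = -2 - c)
L(S) = S**2/2 (L(S) = (S/2)*S = S**2/2)
-3629 + L(sqrt(x(5, (-1 - 1)**2) - 18)) = -3629 + (sqrt((-2 - (-1 - 1)**2) - 18))**2/2 = -3629 + (sqrt((-2 - 1*(-2)**2) - 18))**2/2 = -3629 + (sqrt((-2 - 1*4) - 18))**2/2 = -3629 + (sqrt((-2 - 4) - 18))**2/2 = -3629 + (sqrt(-6 - 18))**2/2 = -3629 + (sqrt(-24))**2/2 = -3629 + (2*I*sqrt(6))**2/2 = -3629 + (1/2)*(-24) = -3629 - 12 = -3641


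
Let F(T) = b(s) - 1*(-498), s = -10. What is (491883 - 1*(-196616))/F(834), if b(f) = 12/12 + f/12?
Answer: 84306/61 ≈ 1382.1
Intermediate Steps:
b(f) = 1 + f/12 (b(f) = 12*(1/12) + f*(1/12) = 1 + f/12)
F(T) = 2989/6 (F(T) = (1 + (1/12)*(-10)) - 1*(-498) = (1 - ⅚) + 498 = ⅙ + 498 = 2989/6)
(491883 - 1*(-196616))/F(834) = (491883 - 1*(-196616))/(2989/6) = (491883 + 196616)*(6/2989) = 688499*(6/2989) = 84306/61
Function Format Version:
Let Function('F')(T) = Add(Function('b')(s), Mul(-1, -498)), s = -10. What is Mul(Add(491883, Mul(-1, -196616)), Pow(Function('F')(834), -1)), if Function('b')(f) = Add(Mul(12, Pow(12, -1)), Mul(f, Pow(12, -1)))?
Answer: Rational(84306, 61) ≈ 1382.1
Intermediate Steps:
Function('b')(f) = Add(1, Mul(Rational(1, 12), f)) (Function('b')(f) = Add(Mul(12, Rational(1, 12)), Mul(f, Rational(1, 12))) = Add(1, Mul(Rational(1, 12), f)))
Function('F')(T) = Rational(2989, 6) (Function('F')(T) = Add(Add(1, Mul(Rational(1, 12), -10)), Mul(-1, -498)) = Add(Add(1, Rational(-5, 6)), 498) = Add(Rational(1, 6), 498) = Rational(2989, 6))
Mul(Add(491883, Mul(-1, -196616)), Pow(Function('F')(834), -1)) = Mul(Add(491883, Mul(-1, -196616)), Pow(Rational(2989, 6), -1)) = Mul(Add(491883, 196616), Rational(6, 2989)) = Mul(688499, Rational(6, 2989)) = Rational(84306, 61)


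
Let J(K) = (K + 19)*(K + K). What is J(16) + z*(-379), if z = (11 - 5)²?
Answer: -12524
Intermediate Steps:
z = 36 (z = 6² = 36)
J(K) = 2*K*(19 + K) (J(K) = (19 + K)*(2*K) = 2*K*(19 + K))
J(16) + z*(-379) = 2*16*(19 + 16) + 36*(-379) = 2*16*35 - 13644 = 1120 - 13644 = -12524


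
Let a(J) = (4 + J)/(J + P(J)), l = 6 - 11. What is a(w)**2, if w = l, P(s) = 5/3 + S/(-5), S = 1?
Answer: 225/2809 ≈ 0.080100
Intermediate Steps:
P(s) = 22/15 (P(s) = 5/3 + 1/(-5) = 5*(1/3) + 1*(-1/5) = 5/3 - 1/5 = 22/15)
l = -5
w = -5
a(J) = (4 + J)/(22/15 + J) (a(J) = (4 + J)/(J + 22/15) = (4 + J)/(22/15 + J))
a(w)**2 = (15*(4 - 5)/(22 + 15*(-5)))**2 = (15*(-1)/(22 - 75))**2 = (15*(-1)/(-53))**2 = (15*(-1/53)*(-1))**2 = (15/53)**2 = 225/2809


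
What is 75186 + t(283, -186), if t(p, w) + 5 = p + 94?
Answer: 75558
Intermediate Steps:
t(p, w) = 89 + p (t(p, w) = -5 + (p + 94) = -5 + (94 + p) = 89 + p)
75186 + t(283, -186) = 75186 + (89 + 283) = 75186 + 372 = 75558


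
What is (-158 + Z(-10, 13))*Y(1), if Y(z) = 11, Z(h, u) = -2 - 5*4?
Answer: -1980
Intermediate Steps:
Z(h, u) = -22 (Z(h, u) = -2 - 20 = -22)
(-158 + Z(-10, 13))*Y(1) = (-158 - 22)*11 = -180*11 = -1980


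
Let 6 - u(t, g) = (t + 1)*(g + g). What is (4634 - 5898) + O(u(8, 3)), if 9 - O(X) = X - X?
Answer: -1255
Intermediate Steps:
u(t, g) = 6 - 2*g*(1 + t) (u(t, g) = 6 - (t + 1)*(g + g) = 6 - (1 + t)*2*g = 6 - 2*g*(1 + t))
O(X) = 9 (O(X) = 9 - (X - X) = 9 - 1*0 = 9 + 0 = 9)
(4634 - 5898) + O(u(8, 3)) = (4634 - 5898) + 9 = -1264 + 9 = -1255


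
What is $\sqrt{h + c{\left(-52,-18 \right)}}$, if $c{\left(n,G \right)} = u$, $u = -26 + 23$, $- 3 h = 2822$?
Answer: $\frac{i \sqrt{8493}}{3} \approx 30.719 i$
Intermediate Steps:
$h = - \frac{2822}{3}$ ($h = \left(- \frac{1}{3}\right) 2822 = - \frac{2822}{3} \approx -940.67$)
$u = -3$
$c{\left(n,G \right)} = -3$
$\sqrt{h + c{\left(-52,-18 \right)}} = \sqrt{- \frac{2822}{3} - 3} = \sqrt{- \frac{2831}{3}} = \frac{i \sqrt{8493}}{3}$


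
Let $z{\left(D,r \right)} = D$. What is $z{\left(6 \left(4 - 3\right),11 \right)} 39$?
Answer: $234$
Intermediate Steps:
$z{\left(6 \left(4 - 3\right),11 \right)} 39 = 6 \left(4 - 3\right) 39 = 6 \cdot 1 \cdot 39 = 6 \cdot 39 = 234$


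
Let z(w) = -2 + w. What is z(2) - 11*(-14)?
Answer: 154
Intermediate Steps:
z(2) - 11*(-14) = (-2 + 2) - 11*(-14) = 0 + 154 = 154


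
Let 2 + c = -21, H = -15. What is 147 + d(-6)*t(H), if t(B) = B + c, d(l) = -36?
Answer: 1515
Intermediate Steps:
c = -23 (c = -2 - 21 = -23)
t(B) = -23 + B (t(B) = B - 23 = -23 + B)
147 + d(-6)*t(H) = 147 - 36*(-23 - 15) = 147 - 36*(-38) = 147 + 1368 = 1515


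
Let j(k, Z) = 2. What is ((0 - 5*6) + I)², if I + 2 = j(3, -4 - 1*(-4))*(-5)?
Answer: 1764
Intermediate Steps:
I = -12 (I = -2 + 2*(-5) = -2 - 10 = -12)
((0 - 5*6) + I)² = ((0 - 5*6) - 12)² = ((0 - 30) - 12)² = (-30 - 12)² = (-42)² = 1764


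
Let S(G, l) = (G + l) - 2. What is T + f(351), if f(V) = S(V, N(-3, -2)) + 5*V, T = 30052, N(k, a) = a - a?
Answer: 32156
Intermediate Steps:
N(k, a) = 0
S(G, l) = -2 + G + l
f(V) = -2 + 6*V (f(V) = (-2 + V + 0) + 5*V = (-2 + V) + 5*V = -2 + 6*V)
T + f(351) = 30052 + (-2 + 6*351) = 30052 + (-2 + 2106) = 30052 + 2104 = 32156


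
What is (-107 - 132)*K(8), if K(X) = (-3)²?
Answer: -2151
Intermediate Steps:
K(X) = 9
(-107 - 132)*K(8) = (-107 - 132)*9 = -239*9 = -2151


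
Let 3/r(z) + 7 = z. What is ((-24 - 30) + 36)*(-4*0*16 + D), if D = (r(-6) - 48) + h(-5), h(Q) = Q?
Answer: 12456/13 ≈ 958.15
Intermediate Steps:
r(z) = 3/(-7 + z)
D = -692/13 (D = (3/(-7 - 6) - 48) - 5 = (3/(-13) - 48) - 5 = (3*(-1/13) - 48) - 5 = (-3/13 - 48) - 5 = -627/13 - 5 = -692/13 ≈ -53.231)
((-24 - 30) + 36)*(-4*0*16 + D) = ((-24 - 30) + 36)*(-4*0*16 - 692/13) = (-54 + 36)*(0*16 - 692/13) = -18*(0 - 692/13) = -18*(-692/13) = 12456/13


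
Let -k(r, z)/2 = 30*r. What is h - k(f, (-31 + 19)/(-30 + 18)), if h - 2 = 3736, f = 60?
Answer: 7338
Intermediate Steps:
k(r, z) = -60*r
h = 3738 (h = 2 + 3736 = 3738)
h - k(f, (-31 + 19)/(-30 + 18)) = 3738 - (-60)*60 = 3738 - 1*(-3600) = 3738 + 3600 = 7338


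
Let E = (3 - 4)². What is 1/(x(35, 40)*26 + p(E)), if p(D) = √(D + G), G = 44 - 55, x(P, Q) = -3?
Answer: -39/3047 - I*√10/6094 ≈ -0.012799 - 0.00051892*I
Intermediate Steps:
E = 1 (E = (-1)² = 1)
G = -11
p(D) = √(-11 + D) (p(D) = √(D - 11) = √(-11 + D))
1/(x(35, 40)*26 + p(E)) = 1/(-3*26 + √(-11 + 1)) = 1/(-78 + √(-10)) = 1/(-78 + I*√10)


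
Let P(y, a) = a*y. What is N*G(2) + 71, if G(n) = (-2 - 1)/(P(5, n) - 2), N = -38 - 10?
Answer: 89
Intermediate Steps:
N = -48
G(n) = -3/(-2 + 5*n) (G(n) = (-2 - 1)/(n*5 - 2) = -3/(5*n - 2) = -3/(-2 + 5*n))
N*G(2) + 71 = -(-144)/(-2 + 5*2) + 71 = -(-144)/(-2 + 10) + 71 = -(-144)/8 + 71 = -48*(-3/8) + 71 = 18 + 71 = 89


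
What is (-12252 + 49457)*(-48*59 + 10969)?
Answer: 302737085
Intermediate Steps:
(-12252 + 49457)*(-48*59 + 10969) = 37205*(-2832 + 10969) = 37205*8137 = 302737085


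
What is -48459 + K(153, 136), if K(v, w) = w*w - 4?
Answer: -29967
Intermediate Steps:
K(v, w) = -4 + w² (K(v, w) = w² - 4 = -4 + w²)
-48459 + K(153, 136) = -48459 + (-4 + 136²) = -48459 + (-4 + 18496) = -48459 + 18492 = -29967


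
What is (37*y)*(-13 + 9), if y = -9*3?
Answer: 3996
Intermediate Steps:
y = -27
(37*y)*(-13 + 9) = (37*(-27))*(-13 + 9) = -999*(-4) = 3996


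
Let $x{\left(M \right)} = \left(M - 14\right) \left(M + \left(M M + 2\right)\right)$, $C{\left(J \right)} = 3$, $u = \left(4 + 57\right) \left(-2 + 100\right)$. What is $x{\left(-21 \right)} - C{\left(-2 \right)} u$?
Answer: $-32704$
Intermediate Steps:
$u = 5978$ ($u = 61 \cdot 98 = 5978$)
$x{\left(M \right)} = \left(-14 + M\right) \left(2 + M + M^{2}\right)$ ($x{\left(M \right)} = \left(-14 + M\right) \left(M + \left(M^{2} + 2\right)\right) = \left(-14 + M\right) \left(M + \left(2 + M^{2}\right)\right) = \left(-14 + M\right) \left(2 + M + M^{2}\right)$)
$x{\left(-21 \right)} - C{\left(-2 \right)} u = \left(-28 + \left(-21\right)^{3} - 13 \left(-21\right)^{2} - -252\right) - 3 \cdot 5978 = \left(-28 - 9261 - 5733 + 252\right) - 17934 = -14770 - 17934 = -32704$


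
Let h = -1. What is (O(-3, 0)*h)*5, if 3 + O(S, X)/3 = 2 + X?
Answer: 15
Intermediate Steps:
O(S, X) = -3 + 3*X (O(S, X) = -9 + 3*(2 + X) = -9 + (6 + 3*X) = -3 + 3*X)
(O(-3, 0)*h)*5 = ((-3 + 3*0)*(-1))*5 = ((-3 + 0)*(-1))*5 = -3*(-1)*5 = 3*5 = 15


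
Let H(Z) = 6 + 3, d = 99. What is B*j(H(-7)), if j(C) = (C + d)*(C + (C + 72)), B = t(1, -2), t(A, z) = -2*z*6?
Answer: 233280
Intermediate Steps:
t(A, z) = -12*z
H(Z) = 9
B = 24 (B = -12*(-2) = 24)
j(C) = (72 + 2*C)*(99 + C) (j(C) = (C + 99)*(C + (C + 72)) = (99 + C)*(C + (72 + C)) = (99 + C)*(72 + 2*C) = (72 + 2*C)*(99 + C))
B*j(H(-7)) = 24*(7128 + 2*9**2 + 270*9) = 24*(7128 + 2*81 + 2430) = 24*(7128 + 162 + 2430) = 24*9720 = 233280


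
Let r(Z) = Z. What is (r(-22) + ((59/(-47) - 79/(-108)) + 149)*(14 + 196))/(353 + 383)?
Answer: 26359663/622656 ≈ 42.334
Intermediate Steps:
(r(-22) + ((59/(-47) - 79/(-108)) + 149)*(14 + 196))/(353 + 383) = (-22 + ((59/(-47) - 79/(-108)) + 149)*(14 + 196))/(353 + 383) = (-22 + ((59*(-1/47) - 79*(-1/108)) + 149)*210)/736 = (-22 + ((-59/47 + 79/108) + 149)*210)*(1/736) = (-22 + (-2659/5076 + 149)*210)*(1/736) = (-22 + (753665/5076)*210)*(1/736) = (-22 + 26378275/846)*(1/736) = (26359663/846)*(1/736) = 26359663/622656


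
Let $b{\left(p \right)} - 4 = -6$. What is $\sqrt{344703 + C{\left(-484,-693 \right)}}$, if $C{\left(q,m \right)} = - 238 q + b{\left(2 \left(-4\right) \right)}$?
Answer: $\sqrt{459893} \approx 678.15$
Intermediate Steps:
$b{\left(p \right)} = -2$ ($b{\left(p \right)} = 4 - 6 = -2$)
$C{\left(q,m \right)} = -2 - 238 q$ ($C{\left(q,m \right)} = - 238 q - 2 = -2 - 238 q$)
$\sqrt{344703 + C{\left(-484,-693 \right)}} = \sqrt{344703 - -115190} = \sqrt{344703 + \left(-2 + 115192\right)} = \sqrt{344703 + 115190} = \sqrt{459893}$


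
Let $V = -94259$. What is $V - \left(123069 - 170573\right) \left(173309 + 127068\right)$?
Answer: $14269014749$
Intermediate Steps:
$V - \left(123069 - 170573\right) \left(173309 + 127068\right) = -94259 - \left(123069 - 170573\right) \left(173309 + 127068\right) = -94259 - \left(-47504\right) 300377 = -94259 - -14269109008 = -94259 + 14269109008 = 14269014749$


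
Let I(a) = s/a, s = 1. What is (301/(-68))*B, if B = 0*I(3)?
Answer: 0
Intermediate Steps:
I(a) = 1/a
B = 0 (B = 0/3 = 0*(⅓) = 0)
(301/(-68))*B = (301/(-68))*0 = (301*(-1/68))*0 = -301/68*0 = 0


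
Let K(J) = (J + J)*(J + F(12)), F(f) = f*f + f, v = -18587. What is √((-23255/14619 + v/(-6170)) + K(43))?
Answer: √139249378448160688290/90199230 ≈ 130.83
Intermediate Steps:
F(f) = f + f² (F(f) = f² + f = f + f²)
K(J) = 2*J*(156 + J) (K(J) = (J + J)*(J + 12*(1 + 12)) = (2*J)*(J + 12*13) = (2*J)*(J + 156) = (2*J)*(156 + J) = 2*J*(156 + J))
√((-23255/14619 + v/(-6170)) + K(43)) = √((-23255/14619 - 18587/(-6170)) + 2*43*(156 + 43)) = √((-23255*1/14619 - 18587*(-1/6170)) + 2*43*199) = √((-23255/14619 + 18587/6170) + 17114) = √(128240003/90199230 + 17114) = √(1543797862223/90199230) = √139249378448160688290/90199230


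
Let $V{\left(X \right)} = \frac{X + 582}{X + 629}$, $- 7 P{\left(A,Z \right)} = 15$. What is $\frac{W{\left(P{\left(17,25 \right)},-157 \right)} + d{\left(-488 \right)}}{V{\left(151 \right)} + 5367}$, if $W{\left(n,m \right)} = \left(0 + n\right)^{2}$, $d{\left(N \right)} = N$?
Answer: $- \frac{18475860}{205162657} \approx -0.090055$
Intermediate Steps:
$P{\left(A,Z \right)} = - \frac{15}{7}$ ($P{\left(A,Z \right)} = \left(- \frac{1}{7}\right) 15 = - \frac{15}{7}$)
$V{\left(X \right)} = \frac{582 + X}{629 + X}$
$W{\left(n,m \right)} = n^{2}$
$\frac{W{\left(P{\left(17,25 \right)},-157 \right)} + d{\left(-488 \right)}}{V{\left(151 \right)} + 5367} = \frac{\left(- \frac{15}{7}\right)^{2} - 488}{\frac{582 + 151}{629 + 151} + 5367} = \frac{\frac{225}{49} - 488}{\frac{1}{780} \cdot 733 + 5367} = - \frac{23687}{49 \left(\frac{1}{780} \cdot 733 + 5367\right)} = - \frac{23687}{49 \left(\frac{733}{780} + 5367\right)} = - \frac{23687}{49 \cdot \frac{4186993}{780}} = \left(- \frac{23687}{49}\right) \frac{780}{4186993} = - \frac{18475860}{205162657}$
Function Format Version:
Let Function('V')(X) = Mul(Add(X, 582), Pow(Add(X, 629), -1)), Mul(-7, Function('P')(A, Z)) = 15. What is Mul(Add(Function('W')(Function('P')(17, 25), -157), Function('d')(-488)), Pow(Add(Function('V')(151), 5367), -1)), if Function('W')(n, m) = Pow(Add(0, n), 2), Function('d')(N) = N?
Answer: Rational(-18475860, 205162657) ≈ -0.090055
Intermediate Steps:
Function('P')(A, Z) = Rational(-15, 7) (Function('P')(A, Z) = Mul(Rational(-1, 7), 15) = Rational(-15, 7))
Function('V')(X) = Mul(Pow(Add(629, X), -1), Add(582, X)) (Function('V')(X) = Mul(Add(582, X), Pow(Add(629, X), -1)) = Mul(Pow(Add(629, X), -1), Add(582, X)))
Function('W')(n, m) = Pow(n, 2)
Mul(Add(Function('W')(Function('P')(17, 25), -157), Function('d')(-488)), Pow(Add(Function('V')(151), 5367), -1)) = Mul(Add(Pow(Rational(-15, 7), 2), -488), Pow(Add(Mul(Pow(Add(629, 151), -1), Add(582, 151)), 5367), -1)) = Mul(Add(Rational(225, 49), -488), Pow(Add(Mul(Pow(780, -1), 733), 5367), -1)) = Mul(Rational(-23687, 49), Pow(Add(Mul(Rational(1, 780), 733), 5367), -1)) = Mul(Rational(-23687, 49), Pow(Add(Rational(733, 780), 5367), -1)) = Mul(Rational(-23687, 49), Pow(Rational(4186993, 780), -1)) = Mul(Rational(-23687, 49), Rational(780, 4186993)) = Rational(-18475860, 205162657)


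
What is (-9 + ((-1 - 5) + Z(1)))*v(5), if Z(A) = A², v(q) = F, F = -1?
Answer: 14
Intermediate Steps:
v(q) = -1
(-9 + ((-1 - 5) + Z(1)))*v(5) = (-9 + ((-1 - 5) + 1²))*(-1) = (-9 + (-6 + 1))*(-1) = (-9 - 5)*(-1) = -14*(-1) = 14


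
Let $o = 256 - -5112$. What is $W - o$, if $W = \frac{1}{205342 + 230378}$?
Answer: $- \frac{2338944959}{435720} \approx -5368.0$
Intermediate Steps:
$W = \frac{1}{435720} \approx 2.2951 \cdot 10^{-6}$
$o = 5368$ ($o = 256 + 5112 = 5368$)
$W - o = \frac{1}{435720} - 5368 = - \frac{2338944959}{435720}$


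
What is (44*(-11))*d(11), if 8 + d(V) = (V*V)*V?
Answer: -640332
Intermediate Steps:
d(V) = -8 + V³ (d(V) = -8 + (V*V)*V = -8 + V²*V = -8 + V³)
(44*(-11))*d(11) = (44*(-11))*(-8 + 11³) = -484*(-8 + 1331) = -484*1323 = -640332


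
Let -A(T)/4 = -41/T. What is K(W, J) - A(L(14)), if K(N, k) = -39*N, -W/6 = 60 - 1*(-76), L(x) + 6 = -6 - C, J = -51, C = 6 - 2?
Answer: 127337/4 ≈ 31834.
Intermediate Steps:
C = 4
L(x) = -16 (L(x) = -6 + (-6 - 1*4) = -6 + (-6 - 4) = -6 - 10 = -16)
W = -816 (W = -6*(60 - 1*(-76)) = -6*(60 + 76) = -6*136 = -816)
A(T) = 164/T (A(T) = -(-164)/T = 164/T)
K(W, J) - A(L(14)) = -39*(-816) - 164/(-16) = 31824 - 164*(-1)/16 = 31824 - 1*(-41/4) = 31824 + 41/4 = 127337/4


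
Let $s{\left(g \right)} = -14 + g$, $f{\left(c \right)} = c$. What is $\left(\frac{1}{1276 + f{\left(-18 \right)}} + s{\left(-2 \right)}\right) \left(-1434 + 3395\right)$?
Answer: $- \frac{1066731}{34} \approx -31374.0$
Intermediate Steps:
$\left(\frac{1}{1276 + f{\left(-18 \right)}} + s{\left(-2 \right)}\right) \left(-1434 + 3395\right) = \left(\frac{1}{1276 - 18} - 16\right) \left(-1434 + 3395\right) = \left(\frac{1}{1258} - 16\right) 1961 = \left(- \frac{20127}{1258}\right) 1961 = - \frac{1066731}{34}$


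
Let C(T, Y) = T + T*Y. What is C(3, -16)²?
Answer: 2025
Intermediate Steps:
C(3, -16)² = (3*(1 - 16))² = (3*(-15))² = (-45)² = 2025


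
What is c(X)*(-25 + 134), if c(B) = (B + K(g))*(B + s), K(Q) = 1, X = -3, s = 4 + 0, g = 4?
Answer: -218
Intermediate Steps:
s = 4
c(B) = (1 + B)*(4 + B) (c(B) = (B + 1)*(B + 4) = (1 + B)*(4 + B))
c(X)*(-25 + 134) = (4 + (-3)**2 + 5*(-3))*(-25 + 134) = (4 + 9 - 15)*109 = -2*109 = -218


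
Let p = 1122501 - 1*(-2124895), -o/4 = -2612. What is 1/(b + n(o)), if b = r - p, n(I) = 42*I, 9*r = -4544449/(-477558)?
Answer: -4298022/12071334084311 ≈ -3.5605e-7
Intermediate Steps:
o = 10448 (o = -4*(-2612) = 10448)
p = 3247396 (p = 1122501 + 2124895 = 3247396)
r = 4544449/4298022 (r = (-4544449/(-477558))/9 = (-4544449*(-1/477558))/9 = (1/9)*(4544449/477558) = 4544449/4298022 ≈ 1.0573)
b = -13957374906263/4298022 (b = 4544449/4298022 - 1*3247396 = 4544449/4298022 - 3247396 = -13957374906263/4298022 ≈ -3.2474e+6)
1/(b + n(o)) = 1/(-13957374906263/4298022 + 42*10448) = 1/(-13957374906263/4298022 + 438816) = 1/(-12071334084311/4298022) = -4298022/12071334084311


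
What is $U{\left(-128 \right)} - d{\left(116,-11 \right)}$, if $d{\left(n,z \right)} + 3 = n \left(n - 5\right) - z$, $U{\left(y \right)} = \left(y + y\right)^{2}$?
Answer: $52652$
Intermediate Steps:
$U{\left(y \right)} = 4 y^{2}$ ($U{\left(y \right)} = \left(2 y\right)^{2} = 4 y^{2}$)
$d{\left(n,z \right)} = -3 - z + n \left(-5 + n\right)$ ($d{\left(n,z \right)} = -3 + \left(n \left(n - 5\right) - z\right) = -3 + \left(n \left(-5 + n\right) - z\right) = -3 + \left(- z + n \left(-5 + n\right)\right) = -3 - z + n \left(-5 + n\right)$)
$U{\left(-128 \right)} - d{\left(116,-11 \right)} = 4 \left(-128\right)^{2} - \left(-3 + 116^{2} - -11 - 580\right) = 4 \cdot 16384 - \left(-3 + 13456 + 11 - 580\right) = 65536 - 12884 = 52652$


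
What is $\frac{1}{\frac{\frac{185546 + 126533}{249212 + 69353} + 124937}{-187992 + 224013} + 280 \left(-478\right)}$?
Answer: $- \frac{3825009955}{511926065421372} \approx -7.4718 \cdot 10^{-6}$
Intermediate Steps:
$\frac{1}{\frac{\frac{185546 + 126533}{249212 + 69353} + 124937}{-187992 + 224013} + 280 \left(-478\right)} = \frac{1}{\frac{\frac{312079}{318565} + 124937}{36021} - 133840} = \frac{1}{\left(312079 \cdot \frac{1}{318565} + 124937\right) \frac{1}{36021} - 133840} = \frac{1}{\left(\frac{312079}{318565} + 124937\right) \frac{1}{36021} - 133840} = \frac{1}{\frac{39800867484}{318565} \cdot \frac{1}{36021} - 133840} = \frac{1}{\frac{13266955828}{3825009955} - 133840} = \frac{1}{- \frac{511926065421372}{3825009955}} = - \frac{3825009955}{511926065421372}$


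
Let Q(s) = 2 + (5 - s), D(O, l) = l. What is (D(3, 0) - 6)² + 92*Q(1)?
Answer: 588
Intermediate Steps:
Q(s) = 7 - s
(D(3, 0) - 6)² + 92*Q(1) = (0 - 6)² + 92*(7 - 1*1) = (-6)² + 92*(7 - 1) = 36 + 92*6 = 36 + 552 = 588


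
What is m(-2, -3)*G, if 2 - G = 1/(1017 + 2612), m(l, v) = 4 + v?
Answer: 7257/3629 ≈ 1.9997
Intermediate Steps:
G = 7257/3629 (G = 2 - 1/(1017 + 2612) = 2 - 1/3629 = 7257/3629 ≈ 1.9997)
m(-2, -3)*G = (4 - 3)*(7257/3629) = 1*(7257/3629) = 7257/3629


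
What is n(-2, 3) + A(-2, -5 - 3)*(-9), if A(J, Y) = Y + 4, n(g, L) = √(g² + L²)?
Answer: 36 + √13 ≈ 39.606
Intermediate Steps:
n(g, L) = √(L² + g²)
A(J, Y) = 4 + Y
n(-2, 3) + A(-2, -5 - 3)*(-9) = √(3² + (-2)²) + (4 + (-5 - 3))*(-9) = √(9 + 4) + (4 - 8)*(-9) = √13 - 4*(-9) = √13 + 36 = 36 + √13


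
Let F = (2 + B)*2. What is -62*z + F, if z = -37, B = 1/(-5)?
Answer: 11488/5 ≈ 2297.6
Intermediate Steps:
B = -⅕ ≈ -0.20000
F = 18/5 (F = (2 - ⅕)*2 = (9/5)*2 = 18/5 ≈ 3.6000)
-62*z + F = -62*(-37) + 18/5 = 2294 + 18/5 = 11488/5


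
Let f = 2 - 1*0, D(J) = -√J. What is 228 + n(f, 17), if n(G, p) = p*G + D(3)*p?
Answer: 262 - 17*√3 ≈ 232.56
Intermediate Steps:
f = 2 (f = 2 + 0 = 2)
n(G, p) = G*p - p*√3 (n(G, p) = p*G + (-√3)*p = G*p - p*√3)
228 + n(f, 17) = 228 + 17*(2 - √3) = 228 + (34 - 17*√3) = 262 - 17*√3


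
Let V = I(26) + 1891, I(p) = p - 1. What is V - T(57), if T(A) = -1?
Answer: 1917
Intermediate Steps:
I(p) = -1 + p
V = 1916 (V = (-1 + 26) + 1891 = 25 + 1891 = 1916)
V - T(57) = 1916 - 1*(-1) = 1916 + 1 = 1917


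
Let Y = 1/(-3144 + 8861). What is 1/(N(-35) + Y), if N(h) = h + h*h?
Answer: 5717/6803231 ≈ 0.00084034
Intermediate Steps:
N(h) = h + h**2
Y = 1/5717 ≈ 0.00017492
1/(N(-35) + Y) = 1/(-35*(1 - 35) + 1/5717) = 1/(-35*(-34) + 1/5717) = 1/(1190 + 1/5717) = 1/(6803231/5717) = 5717/6803231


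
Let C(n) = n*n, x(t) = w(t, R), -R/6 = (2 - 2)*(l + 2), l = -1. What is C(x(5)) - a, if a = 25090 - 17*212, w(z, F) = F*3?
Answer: -21486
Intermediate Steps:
R = 0 (R = -6*(2 - 2)*(-1 + 2) = -0 = -6*0 = 0)
w(z, F) = 3*F
x(t) = 0 (x(t) = 3*0 = 0)
C(n) = n²
a = 21486 (a = 25090 - 1*3604 = 25090 - 3604 = 21486)
C(x(5)) - a = 0² - 1*21486 = 0 - 21486 = -21486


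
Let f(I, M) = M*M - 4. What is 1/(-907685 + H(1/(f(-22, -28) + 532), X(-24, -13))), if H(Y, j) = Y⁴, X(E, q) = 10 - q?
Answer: -2963025166336/2689493498105692159 ≈ -1.1017e-6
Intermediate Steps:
f(I, M) = -4 + M² (f(I, M) = M² - 4 = -4 + M²)
1/(-907685 + H(1/(f(-22, -28) + 532), X(-24, -13))) = 1/(-907685 + (1/((-4 + (-28)²) + 532))⁴) = 1/(-907685 + (1/((-4 + 784) + 532))⁴) = 1/(-907685 + (1/(780 + 532))⁴) = 1/(-907685 + (1/1312)⁴) = 1/(-907685 + 1/2963025166336) = 1/(-2689493498105692159/2963025166336) = -2963025166336/2689493498105692159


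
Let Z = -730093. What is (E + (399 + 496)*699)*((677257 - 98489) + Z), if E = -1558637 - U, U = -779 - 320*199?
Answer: 131436809225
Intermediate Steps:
U = -64459 (U = -779 - 63680 = -64459)
E = -1494178 (E = -1558637 - 1*(-64459) = -1558637 + 64459 = -1494178)
(E + (399 + 496)*699)*((677257 - 98489) + Z) = (-1494178 + (399 + 496)*699)*((677257 - 98489) - 730093) = (-1494178 + 895*699)*(578768 - 730093) = (-1494178 + 625605)*(-151325) = -868573*(-151325) = 131436809225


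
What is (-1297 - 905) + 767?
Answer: -1435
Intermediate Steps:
(-1297 - 905) + 767 = -2202 + 767 = -1435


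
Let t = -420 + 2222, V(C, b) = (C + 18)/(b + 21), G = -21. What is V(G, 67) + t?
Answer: 158573/88 ≈ 1802.0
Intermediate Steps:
V(C, b) = (18 + C)/(21 + b)
t = 1802
V(G, 67) + t = (18 - 21)/(21 + 67) + 1802 = -3/88 + 1802 = 158573/88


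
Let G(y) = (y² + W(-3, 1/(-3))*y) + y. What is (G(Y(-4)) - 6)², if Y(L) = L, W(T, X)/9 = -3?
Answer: 12996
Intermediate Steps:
W(T, X) = -27 (W(T, X) = 9*(-3) = -27)
G(y) = y² - 26*y (G(y) = (y² - 27*y) + y = y² - 26*y)
(G(Y(-4)) - 6)² = (-4*(-26 - 4) - 6)² = (-4*(-30) - 6)² = (120 - 6)² = 114² = 12996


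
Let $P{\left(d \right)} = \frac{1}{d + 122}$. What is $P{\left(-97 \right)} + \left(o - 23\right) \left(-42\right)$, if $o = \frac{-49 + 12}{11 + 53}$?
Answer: $\frac{792257}{800} \approx 990.32$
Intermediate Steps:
$o = - \frac{37}{64} \approx -0.57813$
$P{\left(d \right)} = \frac{1}{122 + d}$
$P{\left(-97 \right)} + \left(o - 23\right) \left(-42\right) = \frac{1}{122 - 97} + \left(- \frac{37}{64} - 23\right) \left(-42\right) = \frac{1}{25} - - \frac{31689}{32} = \frac{1}{25} + \frac{31689}{32} = \frac{792257}{800}$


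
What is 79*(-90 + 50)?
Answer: -3160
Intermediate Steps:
79*(-90 + 50) = 79*(-40) = -3160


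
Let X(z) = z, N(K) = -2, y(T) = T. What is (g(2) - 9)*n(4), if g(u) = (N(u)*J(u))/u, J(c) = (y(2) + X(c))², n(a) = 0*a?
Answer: 0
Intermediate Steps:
n(a) = 0
J(c) = (2 + c)²
g(u) = -2*(2 + u)²/u (g(u) = (-2*(2 + u)²)/u = -2*(2 + u)²/u)
(g(2) - 9)*n(4) = (-2*(2 + 2)²/2 - 9)*0 = (-2*½*4² - 9)*0 = (-2*½*16 - 9)*0 = (-16 - 9)*0 = -25*0 = 0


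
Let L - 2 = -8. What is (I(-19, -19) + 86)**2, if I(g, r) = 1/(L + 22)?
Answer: 1896129/256 ≈ 7406.8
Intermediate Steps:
L = -6 (L = 2 - 8 = -6)
I(g, r) = 1/16 (I(g, r) = 1/(-6 + 22) = 1/16)
(I(-19, -19) + 86)**2 = (1/16 + 86)**2 = (1377/16)**2 = 1896129/256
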